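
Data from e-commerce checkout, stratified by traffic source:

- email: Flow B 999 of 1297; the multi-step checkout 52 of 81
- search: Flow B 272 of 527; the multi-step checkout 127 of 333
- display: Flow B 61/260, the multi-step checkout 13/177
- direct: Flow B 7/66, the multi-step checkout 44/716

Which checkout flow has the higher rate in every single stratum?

Flow B

Email: Flow B 999/1297 = 77.0%, the multi-step checkout 52/81 = 64.2% → Flow B
Search: Flow B 272/527 = 51.6%, the multi-step checkout 127/333 = 38.1% → Flow B
Display: Flow B 61/260 = 23.5%, the multi-step checkout 13/177 = 7.3% → Flow B
Direct: Flow B 7/66 = 10.6%, the multi-step checkout 44/716 = 6.1% → Flow B
Flow B has the higher rate in all 4 groups.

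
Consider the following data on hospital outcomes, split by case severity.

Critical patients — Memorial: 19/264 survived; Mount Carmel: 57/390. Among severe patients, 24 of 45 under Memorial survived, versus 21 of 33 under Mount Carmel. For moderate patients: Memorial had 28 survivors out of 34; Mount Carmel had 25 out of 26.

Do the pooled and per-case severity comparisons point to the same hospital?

Yes

Critical: Memorial 19/264 = 7.2%, Mount Carmel 57/390 = 14.6% → Mount Carmel
Severe: Memorial 24/45 = 53.3%, Mount Carmel 21/33 = 63.6% → Mount Carmel
Moderate: Memorial 28/34 = 82.4%, Mount Carmel 25/26 = 96.2% → Mount Carmel
Overall: Memorial 71/343 = 20.7%, Mount Carmel 103/449 = 22.9% → Mount Carmel
Mount Carmel wins overall and in every case group — no reversal.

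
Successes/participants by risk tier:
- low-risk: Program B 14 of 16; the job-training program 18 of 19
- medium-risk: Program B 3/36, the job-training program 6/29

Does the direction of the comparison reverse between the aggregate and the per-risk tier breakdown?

Low-risk: Program B 14/16 = 87.5%, the job-training program 18/19 = 94.7% → the job-training program
Medium-risk: Program B 3/36 = 8.3%, the job-training program 6/29 = 20.7% → the job-training program
Overall: Program B 17/52 = 32.7%, the job-training program 24/48 = 50.0% → the job-training program
The job-training program wins overall and in every risk group — no reversal.

No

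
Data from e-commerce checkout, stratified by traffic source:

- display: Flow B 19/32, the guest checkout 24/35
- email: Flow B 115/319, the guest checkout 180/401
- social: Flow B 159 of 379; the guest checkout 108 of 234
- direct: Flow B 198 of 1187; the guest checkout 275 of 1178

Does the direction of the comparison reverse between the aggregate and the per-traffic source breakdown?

No

Display: Flow B 19/32 = 59.4%, the guest checkout 24/35 = 68.6% → the guest checkout
Email: Flow B 115/319 = 36.1%, the guest checkout 180/401 = 44.9% → the guest checkout
Social: Flow B 159/379 = 42.0%, the guest checkout 108/234 = 46.2% → the guest checkout
Direct: Flow B 198/1187 = 16.7%, the guest checkout 275/1178 = 23.3% → the guest checkout
Overall: Flow B 491/1917 = 25.6%, the guest checkout 587/1848 = 31.8% → the guest checkout
The guest checkout wins overall and in every traffic group — no reversal.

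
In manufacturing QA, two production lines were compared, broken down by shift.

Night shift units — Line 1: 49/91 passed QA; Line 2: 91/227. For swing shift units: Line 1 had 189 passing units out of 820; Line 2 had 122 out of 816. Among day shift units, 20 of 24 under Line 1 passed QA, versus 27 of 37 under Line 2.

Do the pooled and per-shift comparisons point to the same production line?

Night shift: Line 1 49/91 = 53.8%, Line 2 91/227 = 40.1% → Line 1
Swing shift: Line 1 189/820 = 23.0%, Line 2 122/816 = 15.0% → Line 1
Day shift: Line 1 20/24 = 83.3%, Line 2 27/37 = 73.0% → Line 1
Overall: Line 1 258/935 = 27.6%, Line 2 240/1080 = 22.2% → Line 1
Line 1 wins overall and in every shift group — no reversal.

Yes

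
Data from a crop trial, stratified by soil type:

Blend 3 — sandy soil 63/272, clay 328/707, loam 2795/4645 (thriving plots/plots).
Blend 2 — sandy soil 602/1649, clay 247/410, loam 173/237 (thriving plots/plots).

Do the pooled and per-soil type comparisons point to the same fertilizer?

No

Sandy soil: Blend 3 63/272 = 23.2%, Blend 2 602/1649 = 36.5% → Blend 2
Clay: Blend 3 328/707 = 46.4%, Blend 2 247/410 = 60.2% → Blend 2
Loam: Blend 3 2795/4645 = 60.2%, Blend 2 173/237 = 73.0% → Blend 2
Overall: Blend 3 3186/5624 = 56.7%, Blend 2 1022/2296 = 44.5% → Blend 3
Blend 2 wins each soil group but Blend 3 wins overall — the comparison reverses. Blend 2's plots skew toward sandy soil, which has a lower base rate.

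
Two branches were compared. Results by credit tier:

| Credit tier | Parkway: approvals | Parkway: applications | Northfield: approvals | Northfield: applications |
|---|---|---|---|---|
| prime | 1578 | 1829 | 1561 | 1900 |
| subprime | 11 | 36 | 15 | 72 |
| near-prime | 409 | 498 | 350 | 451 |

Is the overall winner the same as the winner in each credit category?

Yes

Prime: Parkway 1578/1829 = 86.3%, Northfield 1561/1900 = 82.2% → Parkway
Subprime: Parkway 11/36 = 30.6%, Northfield 15/72 = 20.8% → Parkway
Near-prime: Parkway 409/498 = 82.1%, Northfield 350/451 = 77.6% → Parkway
Overall: Parkway 1998/2363 = 84.6%, Northfield 1926/2423 = 79.5% → Parkway
Parkway wins overall and in every credit group — no reversal.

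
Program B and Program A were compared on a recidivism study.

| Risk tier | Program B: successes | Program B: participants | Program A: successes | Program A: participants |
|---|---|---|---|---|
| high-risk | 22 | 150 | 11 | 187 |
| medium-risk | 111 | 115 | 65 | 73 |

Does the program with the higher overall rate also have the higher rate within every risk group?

Yes

High-risk: Program B 22/150 = 14.7%, Program A 11/187 = 5.9% → Program B
Medium-risk: Program B 111/115 = 96.5%, Program A 65/73 = 89.0% → Program B
Overall: Program B 133/265 = 50.2%, Program A 76/260 = 29.2% → Program B
Program B wins overall and in every risk group — no reversal.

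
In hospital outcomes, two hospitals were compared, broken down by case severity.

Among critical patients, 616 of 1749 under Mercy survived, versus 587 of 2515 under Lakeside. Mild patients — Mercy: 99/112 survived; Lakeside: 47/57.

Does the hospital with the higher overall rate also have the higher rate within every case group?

Yes

Critical: Mercy 616/1749 = 35.2%, Lakeside 587/2515 = 23.3% → Mercy
Mild: Mercy 99/112 = 88.4%, Lakeside 47/57 = 82.5% → Mercy
Overall: Mercy 715/1861 = 38.4%, Lakeside 634/2572 = 24.7% → Mercy
Mercy wins overall and in every case group — no reversal.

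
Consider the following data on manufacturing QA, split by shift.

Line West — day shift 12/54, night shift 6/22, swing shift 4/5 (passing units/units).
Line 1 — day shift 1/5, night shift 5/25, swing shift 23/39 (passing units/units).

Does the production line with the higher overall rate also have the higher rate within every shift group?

No

Day shift: Line West 12/54 = 22.2%, Line 1 1/5 = 20.0% → Line West
Night shift: Line West 6/22 = 27.3%, Line 1 5/25 = 20.0% → Line West
Swing shift: Line West 4/5 = 80.0%, Line 1 23/39 = 59.0% → Line West
Overall: Line West 22/81 = 27.2%, Line 1 29/69 = 42.0% → Line 1
Line West wins each shift group but Line 1 wins overall — the comparison reverses. Line West's units skew toward day shift, which has a lower base rate.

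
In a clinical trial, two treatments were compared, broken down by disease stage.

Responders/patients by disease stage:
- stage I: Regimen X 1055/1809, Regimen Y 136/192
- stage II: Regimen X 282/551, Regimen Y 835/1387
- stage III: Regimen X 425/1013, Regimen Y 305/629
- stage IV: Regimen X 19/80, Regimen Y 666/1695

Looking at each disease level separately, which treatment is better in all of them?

Stage I: Regimen X 1055/1809 = 58.3%, Regimen Y 136/192 = 70.8% → Regimen Y
Stage II: Regimen X 282/551 = 51.2%, Regimen Y 835/1387 = 60.2% → Regimen Y
Stage III: Regimen X 425/1013 = 42.0%, Regimen Y 305/629 = 48.5% → Regimen Y
Stage IV: Regimen X 19/80 = 23.8%, Regimen Y 666/1695 = 39.3% → Regimen Y
Regimen Y has the higher rate in all 4 groups.

Regimen Y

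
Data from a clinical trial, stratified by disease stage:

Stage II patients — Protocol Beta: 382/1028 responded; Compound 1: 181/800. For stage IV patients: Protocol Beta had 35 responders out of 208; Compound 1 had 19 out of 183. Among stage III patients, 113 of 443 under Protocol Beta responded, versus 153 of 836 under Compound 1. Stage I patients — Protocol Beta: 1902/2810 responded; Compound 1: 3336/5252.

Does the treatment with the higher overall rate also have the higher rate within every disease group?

Yes

Stage II: Protocol Beta 382/1028 = 37.2%, Compound 1 181/800 = 22.6% → Protocol Beta
Stage IV: Protocol Beta 35/208 = 16.8%, Compound 1 19/183 = 10.4% → Protocol Beta
Stage III: Protocol Beta 113/443 = 25.5%, Compound 1 153/836 = 18.3% → Protocol Beta
Stage I: Protocol Beta 1902/2810 = 67.7%, Compound 1 3336/5252 = 63.5% → Protocol Beta
Overall: Protocol Beta 2432/4489 = 54.2%, Compound 1 3689/7071 = 52.2% → Protocol Beta
Protocol Beta wins overall and in every disease group — no reversal.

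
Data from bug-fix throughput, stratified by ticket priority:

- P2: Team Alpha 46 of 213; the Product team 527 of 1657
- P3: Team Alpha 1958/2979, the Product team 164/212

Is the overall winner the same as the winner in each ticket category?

P2: Team Alpha 46/213 = 21.6%, the Product team 527/1657 = 31.8% → the Product team
P3: Team Alpha 1958/2979 = 65.7%, the Product team 164/212 = 77.4% → the Product team
Overall: Team Alpha 2004/3192 = 62.8%, the Product team 691/1869 = 37.0% → Team Alpha
The Product team wins each ticket group but Team Alpha wins overall — the comparison reverses. The Product team's tickets skew toward P2, which has a lower base rate.

No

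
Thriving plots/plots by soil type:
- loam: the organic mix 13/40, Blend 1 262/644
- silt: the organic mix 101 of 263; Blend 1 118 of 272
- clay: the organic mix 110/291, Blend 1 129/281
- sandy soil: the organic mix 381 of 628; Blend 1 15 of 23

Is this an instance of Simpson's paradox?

Yes

Loam: the organic mix 13/40 = 32.5%, Blend 1 262/644 = 40.7% → Blend 1
Silt: the organic mix 101/263 = 38.4%, Blend 1 118/272 = 43.4% → Blend 1
Clay: the organic mix 110/291 = 37.8%, Blend 1 129/281 = 45.9% → Blend 1
Sandy soil: the organic mix 381/628 = 60.7%, Blend 1 15/23 = 65.2% → Blend 1
Overall: the organic mix 605/1222 = 49.5%, Blend 1 524/1220 = 43.0% → the organic mix
Blend 1 wins each soil group but the organic mix wins overall — the comparison reverses. Blend 1's plots skew toward loam, which has a lower base rate.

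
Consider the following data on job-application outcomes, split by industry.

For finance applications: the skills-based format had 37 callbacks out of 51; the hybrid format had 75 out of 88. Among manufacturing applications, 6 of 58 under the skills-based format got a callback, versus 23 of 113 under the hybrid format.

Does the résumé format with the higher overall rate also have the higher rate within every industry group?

Yes

Finance: the skills-based format 37/51 = 72.5%, the hybrid format 75/88 = 85.2% → the hybrid format
Manufacturing: the skills-based format 6/58 = 10.3%, the hybrid format 23/113 = 20.4% → the hybrid format
Overall: the skills-based format 43/109 = 39.4%, the hybrid format 98/201 = 48.8% → the hybrid format
The hybrid format wins overall and in every industry group — no reversal.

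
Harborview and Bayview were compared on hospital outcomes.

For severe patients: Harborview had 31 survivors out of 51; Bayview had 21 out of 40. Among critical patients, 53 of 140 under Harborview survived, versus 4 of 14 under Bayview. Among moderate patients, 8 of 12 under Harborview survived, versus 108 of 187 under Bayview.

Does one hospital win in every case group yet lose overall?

Yes

Severe: Harborview 31/51 = 60.8%, Bayview 21/40 = 52.5% → Harborview
Critical: Harborview 53/140 = 37.9%, Bayview 4/14 = 28.6% → Harborview
Moderate: Harborview 8/12 = 66.7%, Bayview 108/187 = 57.8% → Harborview
Overall: Harborview 92/203 = 45.3%, Bayview 133/241 = 55.2% → Bayview
Harborview wins each case group but Bayview wins overall — the comparison reverses. Harborview's patients skew toward critical, which has a lower base rate.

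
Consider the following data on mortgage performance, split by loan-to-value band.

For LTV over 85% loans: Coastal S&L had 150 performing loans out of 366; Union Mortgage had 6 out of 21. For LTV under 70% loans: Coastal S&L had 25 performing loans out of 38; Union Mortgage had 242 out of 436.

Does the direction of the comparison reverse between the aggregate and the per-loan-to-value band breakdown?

Yes

LTV over 85%: Coastal S&L 150/366 = 41.0%, Union Mortgage 6/21 = 28.6% → Coastal S&L
LTV under 70%: Coastal S&L 25/38 = 65.8%, Union Mortgage 242/436 = 55.5% → Coastal S&L
Overall: Coastal S&L 175/404 = 43.3%, Union Mortgage 248/457 = 54.3% → Union Mortgage
Coastal S&L wins each loan-to-value group but Union Mortgage wins overall — the comparison reverses. Coastal S&L's loans skew toward LTV over 85%, which has a lower base rate.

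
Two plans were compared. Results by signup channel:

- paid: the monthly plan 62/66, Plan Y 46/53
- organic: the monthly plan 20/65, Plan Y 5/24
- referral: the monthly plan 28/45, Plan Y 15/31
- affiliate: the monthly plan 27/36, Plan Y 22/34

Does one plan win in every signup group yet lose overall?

No

Paid: the monthly plan 62/66 = 93.9%, Plan Y 46/53 = 86.8% → the monthly plan
Organic: the monthly plan 20/65 = 30.8%, Plan Y 5/24 = 20.8% → the monthly plan
Referral: the monthly plan 28/45 = 62.2%, Plan Y 15/31 = 48.4% → the monthly plan
Affiliate: the monthly plan 27/36 = 75.0%, Plan Y 22/34 = 64.7% → the monthly plan
Overall: the monthly plan 137/212 = 64.6%, Plan Y 88/142 = 62.0% → the monthly plan
The monthly plan wins overall and in every signup group — no reversal.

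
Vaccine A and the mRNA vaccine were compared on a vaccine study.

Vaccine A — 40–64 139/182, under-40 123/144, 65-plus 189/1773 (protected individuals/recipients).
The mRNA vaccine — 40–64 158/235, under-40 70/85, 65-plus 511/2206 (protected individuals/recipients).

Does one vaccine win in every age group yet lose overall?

40–64: Vaccine A 139/182 = 76.4%, the mRNA vaccine 158/235 = 67.2% → Vaccine A
Under-40: Vaccine A 123/144 = 85.4%, the mRNA vaccine 70/85 = 82.4% → Vaccine A
65-plus: Vaccine A 189/1773 = 10.7%, the mRNA vaccine 511/2206 = 23.2% → the mRNA vaccine
Overall: Vaccine A 451/2099 = 21.5%, the mRNA vaccine 739/2526 = 29.3% → the mRNA vaccine
Neither sweeps: Vaccine A wins 2 of 3 groups, the mRNA vaccine wins 1. The mRNA vaccine wins overall but not every group — no Simpson reversal.

No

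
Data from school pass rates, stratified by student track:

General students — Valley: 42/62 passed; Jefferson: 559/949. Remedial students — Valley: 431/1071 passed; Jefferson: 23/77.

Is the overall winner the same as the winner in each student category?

No

General: Valley 42/62 = 67.7%, Jefferson 559/949 = 58.9% → Valley
Remedial: Valley 431/1071 = 40.2%, Jefferson 23/77 = 29.9% → Valley
Overall: Valley 473/1133 = 41.7%, Jefferson 582/1026 = 56.7% → Jefferson
Valley wins each student group but Jefferson wins overall — the comparison reverses. Valley's students skew toward remedial, which has a lower base rate.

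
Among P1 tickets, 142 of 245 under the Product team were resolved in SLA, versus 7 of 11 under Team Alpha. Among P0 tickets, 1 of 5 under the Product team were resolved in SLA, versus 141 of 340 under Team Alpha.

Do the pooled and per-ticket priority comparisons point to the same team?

P1: the Product team 142/245 = 58.0%, Team Alpha 7/11 = 63.6% → Team Alpha
P0: the Product team 1/5 = 20.0%, Team Alpha 141/340 = 41.5% → Team Alpha
Overall: the Product team 143/250 = 57.2%, Team Alpha 148/351 = 42.2% → the Product team
Team Alpha wins each ticket group but the Product team wins overall — the comparison reverses. Team Alpha's tickets skew toward P0, which has a lower base rate.

No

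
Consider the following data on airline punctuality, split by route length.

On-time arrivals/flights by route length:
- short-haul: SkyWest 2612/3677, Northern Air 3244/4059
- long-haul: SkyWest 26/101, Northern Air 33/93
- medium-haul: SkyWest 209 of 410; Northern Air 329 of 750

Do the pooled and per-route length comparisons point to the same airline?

Short-haul: SkyWest 2612/3677 = 71.0%, Northern Air 3244/4059 = 79.9% → Northern Air
Long-haul: SkyWest 26/101 = 25.7%, Northern Air 33/93 = 35.5% → Northern Air
Medium-haul: SkyWest 209/410 = 51.0%, Northern Air 329/750 = 43.9% → SkyWest
Overall: SkyWest 2847/4188 = 68.0%, Northern Air 3606/4902 = 73.6% → Northern Air
Neither sweeps: SkyWest wins 1 of 3 groups, Northern Air wins 2. Northern Air wins overall but not every group — no Simpson reversal.

No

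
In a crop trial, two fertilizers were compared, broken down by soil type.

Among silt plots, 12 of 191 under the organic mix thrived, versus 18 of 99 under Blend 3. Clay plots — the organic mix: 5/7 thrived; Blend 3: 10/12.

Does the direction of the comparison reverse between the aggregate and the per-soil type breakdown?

Silt: the organic mix 12/191 = 6.3%, Blend 3 18/99 = 18.2% → Blend 3
Clay: the organic mix 5/7 = 71.4%, Blend 3 10/12 = 83.3% → Blend 3
Overall: the organic mix 17/198 = 8.6%, Blend 3 28/111 = 25.2% → Blend 3
Blend 3 wins overall and in every soil group — no reversal.

No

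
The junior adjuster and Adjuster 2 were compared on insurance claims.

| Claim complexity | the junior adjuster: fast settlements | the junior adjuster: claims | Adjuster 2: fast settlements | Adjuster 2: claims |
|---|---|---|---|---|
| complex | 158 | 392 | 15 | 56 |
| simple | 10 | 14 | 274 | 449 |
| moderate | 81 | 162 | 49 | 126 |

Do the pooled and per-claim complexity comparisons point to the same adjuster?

Complex: the junior adjuster 158/392 = 40.3%, Adjuster 2 15/56 = 26.8% → the junior adjuster
Simple: the junior adjuster 10/14 = 71.4%, Adjuster 2 274/449 = 61.0% → the junior adjuster
Moderate: the junior adjuster 81/162 = 50.0%, Adjuster 2 49/126 = 38.9% → the junior adjuster
Overall: the junior adjuster 249/568 = 43.8%, Adjuster 2 338/631 = 53.6% → Adjuster 2
The junior adjuster wins each claim group but Adjuster 2 wins overall — the comparison reverses. The junior adjuster's claims skew toward complex, which has a lower base rate.

No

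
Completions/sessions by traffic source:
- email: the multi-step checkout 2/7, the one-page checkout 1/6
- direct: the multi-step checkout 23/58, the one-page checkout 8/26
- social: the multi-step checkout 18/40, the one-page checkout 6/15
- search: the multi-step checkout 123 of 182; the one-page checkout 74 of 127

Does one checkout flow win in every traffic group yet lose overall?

Email: the multi-step checkout 2/7 = 28.6%, the one-page checkout 1/6 = 16.7% → the multi-step checkout
Direct: the multi-step checkout 23/58 = 39.7%, the one-page checkout 8/26 = 30.8% → the multi-step checkout
Social: the multi-step checkout 18/40 = 45.0%, the one-page checkout 6/15 = 40.0% → the multi-step checkout
Search: the multi-step checkout 123/182 = 67.6%, the one-page checkout 74/127 = 58.3% → the multi-step checkout
Overall: the multi-step checkout 166/287 = 57.8%, the one-page checkout 89/174 = 51.1% → the multi-step checkout
The multi-step checkout wins overall and in every traffic group — no reversal.

No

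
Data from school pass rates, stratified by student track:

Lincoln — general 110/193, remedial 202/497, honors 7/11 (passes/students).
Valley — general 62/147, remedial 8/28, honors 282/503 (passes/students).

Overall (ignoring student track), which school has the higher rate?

Valley

General: Lincoln 110/193 = 57.0%, Valley 62/147 = 42.2% → Lincoln
Remedial: Lincoln 202/497 = 40.6%, Valley 8/28 = 28.6% → Lincoln
Honors: Lincoln 7/11 = 63.6%, Valley 282/503 = 56.1% → Lincoln
Overall: Lincoln 319/701 = 45.5%, Valley 352/678 = 51.9% → Valley
(Lincoln wins every student group but Valley wins overall — Lincoln's students skew toward the low-rate remedial group.)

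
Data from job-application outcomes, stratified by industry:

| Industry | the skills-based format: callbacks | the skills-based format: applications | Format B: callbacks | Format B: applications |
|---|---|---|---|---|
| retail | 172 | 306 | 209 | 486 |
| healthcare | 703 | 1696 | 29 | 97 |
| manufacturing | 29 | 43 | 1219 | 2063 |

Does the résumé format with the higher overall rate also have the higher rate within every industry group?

No

Retail: the skills-based format 172/306 = 56.2%, Format B 209/486 = 43.0% → the skills-based format
Healthcare: the skills-based format 703/1696 = 41.5%, Format B 29/97 = 29.9% → the skills-based format
Manufacturing: the skills-based format 29/43 = 67.4%, Format B 1219/2063 = 59.1% → the skills-based format
Overall: the skills-based format 904/2045 = 44.2%, Format B 1457/2646 = 55.1% → Format B
The skills-based format wins each industry group but Format B wins overall — the comparison reverses. The skills-based format's applications skew toward healthcare, which has a lower base rate.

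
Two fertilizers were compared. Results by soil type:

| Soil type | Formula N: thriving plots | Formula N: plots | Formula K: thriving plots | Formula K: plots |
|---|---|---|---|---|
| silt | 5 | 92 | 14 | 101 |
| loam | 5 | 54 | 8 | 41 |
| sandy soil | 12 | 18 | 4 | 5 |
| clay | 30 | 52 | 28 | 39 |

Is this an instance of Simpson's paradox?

Silt: Formula N 5/92 = 5.4%, Formula K 14/101 = 13.9% → Formula K
Loam: Formula N 5/54 = 9.3%, Formula K 8/41 = 19.5% → Formula K
Sandy soil: Formula N 12/18 = 66.7%, Formula K 4/5 = 80.0% → Formula K
Clay: Formula N 30/52 = 57.7%, Formula K 28/39 = 71.8% → Formula K
Overall: Formula N 52/216 = 24.1%, Formula K 54/186 = 29.0% → Formula K
Formula K wins overall and in every soil group — no reversal.

No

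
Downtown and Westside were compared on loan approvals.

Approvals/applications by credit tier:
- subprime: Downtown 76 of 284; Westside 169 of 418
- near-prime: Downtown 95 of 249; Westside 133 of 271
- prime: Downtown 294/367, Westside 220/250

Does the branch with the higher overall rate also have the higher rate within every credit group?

Yes

Subprime: Downtown 76/284 = 26.8%, Westside 169/418 = 40.4% → Westside
Near-prime: Downtown 95/249 = 38.2%, Westside 133/271 = 49.1% → Westside
Prime: Downtown 294/367 = 80.1%, Westside 220/250 = 88.0% → Westside
Overall: Downtown 465/900 = 51.7%, Westside 522/939 = 55.6% → Westside
Westside wins overall and in every credit group — no reversal.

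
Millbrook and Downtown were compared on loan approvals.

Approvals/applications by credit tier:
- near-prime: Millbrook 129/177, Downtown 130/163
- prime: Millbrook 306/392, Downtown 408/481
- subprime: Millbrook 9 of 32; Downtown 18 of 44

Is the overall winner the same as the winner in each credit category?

Yes

Near-prime: Millbrook 129/177 = 72.9%, Downtown 130/163 = 79.8% → Downtown
Prime: Millbrook 306/392 = 78.1%, Downtown 408/481 = 84.8% → Downtown
Subprime: Millbrook 9/32 = 28.1%, Downtown 18/44 = 40.9% → Downtown
Overall: Millbrook 444/601 = 73.9%, Downtown 556/688 = 80.8% → Downtown
Downtown wins overall and in every credit group — no reversal.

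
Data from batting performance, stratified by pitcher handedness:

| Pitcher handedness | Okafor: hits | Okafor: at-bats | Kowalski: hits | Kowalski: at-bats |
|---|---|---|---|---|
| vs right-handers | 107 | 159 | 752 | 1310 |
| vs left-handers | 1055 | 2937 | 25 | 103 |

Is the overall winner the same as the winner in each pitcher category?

No

Vs right-handers: Okafor 107/159 = 67.3%, Kowalski 752/1310 = 57.4% → Okafor
Vs left-handers: Okafor 1055/2937 = 35.9%, Kowalski 25/103 = 24.3% → Okafor
Overall: Okafor 1162/3096 = 37.5%, Kowalski 777/1413 = 55.0% → Kowalski
Okafor wins each pitcher group but Kowalski wins overall — the comparison reverses. Okafor's at-bats skew toward vs left-handers, which has a lower base rate.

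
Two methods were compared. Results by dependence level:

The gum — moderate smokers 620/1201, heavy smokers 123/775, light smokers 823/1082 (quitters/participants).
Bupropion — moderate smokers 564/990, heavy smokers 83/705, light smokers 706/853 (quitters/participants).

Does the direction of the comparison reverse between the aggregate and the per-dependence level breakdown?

Moderate smokers: the gum 620/1201 = 51.6%, bupropion 564/990 = 57.0% → bupropion
Heavy smokers: the gum 123/775 = 15.9%, bupropion 83/705 = 11.8% → the gum
Light smokers: the gum 823/1082 = 76.1%, bupropion 706/853 = 82.8% → bupropion
Overall: the gum 1566/3058 = 51.2%, bupropion 1353/2548 = 53.1% → bupropion
Neither sweeps: the gum wins 1 of 3 groups, bupropion wins 2. Bupropion wins overall but not every group — no Simpson reversal.

No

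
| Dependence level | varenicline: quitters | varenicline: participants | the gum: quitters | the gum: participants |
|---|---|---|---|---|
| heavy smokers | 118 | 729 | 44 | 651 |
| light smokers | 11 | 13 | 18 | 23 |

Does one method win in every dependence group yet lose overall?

No

Heavy smokers: varenicline 118/729 = 16.2%, the gum 44/651 = 6.8% → varenicline
Light smokers: varenicline 11/13 = 84.6%, the gum 18/23 = 78.3% → varenicline
Overall: varenicline 129/742 = 17.4%, the gum 62/674 = 9.2% → varenicline
Varenicline wins overall and in every dependence group — no reversal.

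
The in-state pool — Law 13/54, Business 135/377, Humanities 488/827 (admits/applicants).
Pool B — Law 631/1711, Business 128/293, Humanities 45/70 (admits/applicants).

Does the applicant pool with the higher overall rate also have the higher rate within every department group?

No

Law: the in-state pool 13/54 = 24.1%, Pool B 631/1711 = 36.9% → Pool B
Business: the in-state pool 135/377 = 35.8%, Pool B 128/293 = 43.7% → Pool B
Humanities: the in-state pool 488/827 = 59.0%, Pool B 45/70 = 64.3% → Pool B
Overall: the in-state pool 636/1258 = 50.6%, Pool B 804/2074 = 38.8% → the in-state pool
Pool B wins each department group but the in-state pool wins overall — the comparison reverses. Pool B's applicants skew toward Law, which has a lower base rate.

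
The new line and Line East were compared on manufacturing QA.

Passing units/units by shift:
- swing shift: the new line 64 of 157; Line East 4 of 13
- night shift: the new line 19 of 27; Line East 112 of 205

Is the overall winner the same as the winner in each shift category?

No

Swing shift: the new line 64/157 = 40.8%, Line East 4/13 = 30.8% → the new line
Night shift: the new line 19/27 = 70.4%, Line East 112/205 = 54.6% → the new line
Overall: the new line 83/184 = 45.1%, Line East 116/218 = 53.2% → Line East
The new line wins each shift group but Line East wins overall — the comparison reverses. The new line's units skew toward swing shift, which has a lower base rate.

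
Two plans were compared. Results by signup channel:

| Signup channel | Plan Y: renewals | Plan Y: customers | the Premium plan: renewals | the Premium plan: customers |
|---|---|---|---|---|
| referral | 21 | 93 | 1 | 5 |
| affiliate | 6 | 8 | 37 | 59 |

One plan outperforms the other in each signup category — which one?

Plan Y

Referral: Plan Y 21/93 = 22.6%, the Premium plan 1/5 = 20.0% → Plan Y
Affiliate: Plan Y 6/8 = 75.0%, the Premium plan 37/59 = 62.7% → Plan Y
Plan Y has the higher rate in both groups.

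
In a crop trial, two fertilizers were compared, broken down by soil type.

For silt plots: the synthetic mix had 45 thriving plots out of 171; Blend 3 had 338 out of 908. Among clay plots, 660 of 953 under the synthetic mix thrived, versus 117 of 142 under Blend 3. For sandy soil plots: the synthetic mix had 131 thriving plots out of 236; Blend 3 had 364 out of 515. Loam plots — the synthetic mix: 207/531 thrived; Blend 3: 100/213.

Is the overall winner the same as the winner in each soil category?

No

Silt: the synthetic mix 45/171 = 26.3%, Blend 3 338/908 = 37.2% → Blend 3
Clay: the synthetic mix 660/953 = 69.3%, Blend 3 117/142 = 82.4% → Blend 3
Sandy soil: the synthetic mix 131/236 = 55.5%, Blend 3 364/515 = 70.7% → Blend 3
Loam: the synthetic mix 207/531 = 39.0%, Blend 3 100/213 = 46.9% → Blend 3
Overall: the synthetic mix 1043/1891 = 55.2%, Blend 3 919/1778 = 51.7% → the synthetic mix
Blend 3 wins each soil group but the synthetic mix wins overall — the comparison reverses. Blend 3's plots skew toward silt, which has a lower base rate.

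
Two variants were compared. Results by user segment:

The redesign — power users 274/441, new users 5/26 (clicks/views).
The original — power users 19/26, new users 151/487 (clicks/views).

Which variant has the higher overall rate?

Power users: the redesign 274/441 = 62.1%, the original 19/26 = 73.1% → the original
New users: the redesign 5/26 = 19.2%, the original 151/487 = 31.0% → the original
Overall: the redesign 279/467 = 59.7%, the original 170/513 = 33.1% → the redesign
(The original wins every user group but the redesign wins overall — the original's views skew toward the low-rate new users group.)

the redesign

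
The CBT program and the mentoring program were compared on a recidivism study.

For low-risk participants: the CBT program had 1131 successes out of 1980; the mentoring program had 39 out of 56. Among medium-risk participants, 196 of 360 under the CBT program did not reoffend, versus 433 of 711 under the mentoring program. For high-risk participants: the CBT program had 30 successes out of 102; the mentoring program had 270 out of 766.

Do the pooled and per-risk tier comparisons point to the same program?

Low-risk: the CBT program 1131/1980 = 57.1%, the mentoring program 39/56 = 69.6% → the mentoring program
Medium-risk: the CBT program 196/360 = 54.4%, the mentoring program 433/711 = 60.9% → the mentoring program
High-risk: the CBT program 30/102 = 29.4%, the mentoring program 270/766 = 35.2% → the mentoring program
Overall: the CBT program 1357/2442 = 55.6%, the mentoring program 742/1533 = 48.4% → the CBT program
The mentoring program wins each risk group but the CBT program wins overall — the comparison reverses. The mentoring program's participants skew toward high-risk, which has a lower base rate.

No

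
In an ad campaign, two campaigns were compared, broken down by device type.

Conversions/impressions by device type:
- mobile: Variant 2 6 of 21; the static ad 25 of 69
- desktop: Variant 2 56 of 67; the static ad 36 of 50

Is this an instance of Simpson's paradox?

No

Mobile: Variant 2 6/21 = 28.6%, the static ad 25/69 = 36.2% → the static ad
Desktop: Variant 2 56/67 = 83.6%, the static ad 36/50 = 72.0% → Variant 2
Overall: Variant 2 62/88 = 70.5%, the static ad 61/119 = 51.3% → Variant 2
Neither sweeps: Variant 2 wins 1 of 2 groups, the static ad wins 1. Variant 2 wins overall but not every group — no Simpson reversal.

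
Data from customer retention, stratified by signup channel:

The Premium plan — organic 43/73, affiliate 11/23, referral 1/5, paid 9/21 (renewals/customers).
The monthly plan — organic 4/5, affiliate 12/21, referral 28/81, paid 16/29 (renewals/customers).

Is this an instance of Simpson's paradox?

Yes

Organic: the Premium plan 43/73 = 58.9%, the monthly plan 4/5 = 80.0% → the monthly plan
Affiliate: the Premium plan 11/23 = 47.8%, the monthly plan 12/21 = 57.1% → the monthly plan
Referral: the Premium plan 1/5 = 20.0%, the monthly plan 28/81 = 34.6% → the monthly plan
Paid: the Premium plan 9/21 = 42.9%, the monthly plan 16/29 = 55.2% → the monthly plan
Overall: the Premium plan 64/122 = 52.5%, the monthly plan 60/136 = 44.1% → the Premium plan
The monthly plan wins each signup group but the Premium plan wins overall — the comparison reverses. The monthly plan's customers skew toward referral, which has a lower base rate.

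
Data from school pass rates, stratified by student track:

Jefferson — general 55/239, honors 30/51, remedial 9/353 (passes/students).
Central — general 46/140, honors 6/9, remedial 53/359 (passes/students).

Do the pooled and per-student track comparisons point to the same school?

General: Jefferson 55/239 = 23.0%, Central 46/140 = 32.9% → Central
Honors: Jefferson 30/51 = 58.8%, Central 6/9 = 66.7% → Central
Remedial: Jefferson 9/353 = 2.5%, Central 53/359 = 14.8% → Central
Overall: Jefferson 94/643 = 14.6%, Central 105/508 = 20.7% → Central
Central wins overall and in every student group — no reversal.

Yes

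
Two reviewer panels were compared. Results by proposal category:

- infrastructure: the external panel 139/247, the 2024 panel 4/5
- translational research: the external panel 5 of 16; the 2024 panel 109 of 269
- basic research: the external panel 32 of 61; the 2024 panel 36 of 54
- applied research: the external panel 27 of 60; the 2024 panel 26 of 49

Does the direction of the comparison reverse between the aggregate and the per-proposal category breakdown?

Infrastructure: the external panel 139/247 = 56.3%, the 2024 panel 4/5 = 80.0% → the 2024 panel
Translational research: the external panel 5/16 = 31.2%, the 2024 panel 109/269 = 40.5% → the 2024 panel
Basic research: the external panel 32/61 = 52.5%, the 2024 panel 36/54 = 66.7% → the 2024 panel
Applied research: the external panel 27/60 = 45.0%, the 2024 panel 26/49 = 53.1% → the 2024 panel
Overall: the external panel 203/384 = 52.9%, the 2024 panel 175/377 = 46.4% → the external panel
The 2024 panel wins each proposal group but the external panel wins overall — the comparison reverses. The 2024 panel's proposals skew toward translational research, which has a lower base rate.

Yes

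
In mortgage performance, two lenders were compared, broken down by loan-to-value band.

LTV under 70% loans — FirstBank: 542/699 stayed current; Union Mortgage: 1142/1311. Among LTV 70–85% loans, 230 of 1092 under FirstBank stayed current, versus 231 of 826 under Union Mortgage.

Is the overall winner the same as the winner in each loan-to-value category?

LTV under 70%: FirstBank 542/699 = 77.5%, Union Mortgage 1142/1311 = 87.1% → Union Mortgage
LTV 70–85%: FirstBank 230/1092 = 21.1%, Union Mortgage 231/826 = 28.0% → Union Mortgage
Overall: FirstBank 772/1791 = 43.1%, Union Mortgage 1373/2137 = 64.2% → Union Mortgage
Union Mortgage wins overall and in every loan-to-value group — no reversal.

Yes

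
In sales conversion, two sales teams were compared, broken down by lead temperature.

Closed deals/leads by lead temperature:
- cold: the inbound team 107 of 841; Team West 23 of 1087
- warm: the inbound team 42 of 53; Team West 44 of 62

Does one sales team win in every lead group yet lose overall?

No

Cold: the inbound team 107/841 = 12.7%, Team West 23/1087 = 2.1% → the inbound team
Warm: the inbound team 42/53 = 79.2%, Team West 44/62 = 71.0% → the inbound team
Overall: the inbound team 149/894 = 16.7%, Team West 67/1149 = 5.8% → the inbound team
The inbound team wins overall and in every lead group — no reversal.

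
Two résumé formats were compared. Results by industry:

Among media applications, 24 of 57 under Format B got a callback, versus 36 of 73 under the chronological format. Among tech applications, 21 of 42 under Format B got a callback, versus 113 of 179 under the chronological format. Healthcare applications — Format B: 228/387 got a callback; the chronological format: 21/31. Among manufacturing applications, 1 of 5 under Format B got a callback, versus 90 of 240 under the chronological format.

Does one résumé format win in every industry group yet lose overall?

Media: Format B 24/57 = 42.1%, the chronological format 36/73 = 49.3% → the chronological format
Tech: Format B 21/42 = 50.0%, the chronological format 113/179 = 63.1% → the chronological format
Healthcare: Format B 228/387 = 58.9%, the chronological format 21/31 = 67.7% → the chronological format
Manufacturing: Format B 1/5 = 20.0%, the chronological format 90/240 = 37.5% → the chronological format
Overall: Format B 274/491 = 55.8%, the chronological format 260/523 = 49.7% → Format B
The chronological format wins each industry group but Format B wins overall — the comparison reverses. The chronological format's applications skew toward manufacturing, which has a lower base rate.

Yes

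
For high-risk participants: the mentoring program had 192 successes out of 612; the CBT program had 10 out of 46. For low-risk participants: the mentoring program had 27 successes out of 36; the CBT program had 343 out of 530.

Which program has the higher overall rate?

High-risk: the mentoring program 192/612 = 31.4%, the CBT program 10/46 = 21.7% → the mentoring program
Low-risk: the mentoring program 27/36 = 75.0%, the CBT program 343/530 = 64.7% → the mentoring program
Overall: the mentoring program 219/648 = 33.8%, the CBT program 353/576 = 61.3% → the CBT program
(The mentoring program wins every risk group but the CBT program wins overall — the mentoring program's participants skew toward the low-rate high-risk group.)

the CBT program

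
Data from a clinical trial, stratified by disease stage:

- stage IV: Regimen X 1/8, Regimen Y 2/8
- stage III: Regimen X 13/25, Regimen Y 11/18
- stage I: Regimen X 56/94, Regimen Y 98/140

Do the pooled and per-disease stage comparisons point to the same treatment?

Stage IV: Regimen X 1/8 = 12.5%, Regimen Y 2/8 = 25.0% → Regimen Y
Stage III: Regimen X 13/25 = 52.0%, Regimen Y 11/18 = 61.1% → Regimen Y
Stage I: Regimen X 56/94 = 59.6%, Regimen Y 98/140 = 70.0% → Regimen Y
Overall: Regimen X 70/127 = 55.1%, Regimen Y 111/166 = 66.9% → Regimen Y
Regimen Y wins overall and in every disease group — no reversal.

Yes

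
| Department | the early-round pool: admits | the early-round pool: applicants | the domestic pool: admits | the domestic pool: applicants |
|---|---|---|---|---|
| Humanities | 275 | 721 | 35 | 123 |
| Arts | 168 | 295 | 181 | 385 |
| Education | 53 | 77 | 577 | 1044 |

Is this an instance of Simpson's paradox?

Humanities: the early-round pool 275/721 = 38.1%, the domestic pool 35/123 = 28.5% → the early-round pool
Arts: the early-round pool 168/295 = 56.9%, the domestic pool 181/385 = 47.0% → the early-round pool
Education: the early-round pool 53/77 = 68.8%, the domestic pool 577/1044 = 55.3% → the early-round pool
Overall: the early-round pool 496/1093 = 45.4%, the domestic pool 793/1552 = 51.1% → the domestic pool
The early-round pool wins each department group but the domestic pool wins overall — the comparison reverses. The early-round pool's applicants skew toward Humanities, which has a lower base rate.

Yes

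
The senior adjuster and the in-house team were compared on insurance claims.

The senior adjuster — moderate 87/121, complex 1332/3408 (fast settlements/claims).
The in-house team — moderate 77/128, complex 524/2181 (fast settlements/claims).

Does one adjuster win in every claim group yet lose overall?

No

Moderate: the senior adjuster 87/121 = 71.9%, the in-house team 77/128 = 60.2% → the senior adjuster
Complex: the senior adjuster 1332/3408 = 39.1%, the in-house team 524/2181 = 24.0% → the senior adjuster
Overall: the senior adjuster 1419/3529 = 40.2%, the in-house team 601/2309 = 26.0% → the senior adjuster
The senior adjuster wins overall and in every claim group — no reversal.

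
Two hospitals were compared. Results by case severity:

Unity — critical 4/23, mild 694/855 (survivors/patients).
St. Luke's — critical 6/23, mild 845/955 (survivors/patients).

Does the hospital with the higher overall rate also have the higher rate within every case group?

Critical: Unity 4/23 = 17.4%, St. Luke's 6/23 = 26.1% → St. Luke's
Mild: Unity 694/855 = 81.2%, St. Luke's 845/955 = 88.5% → St. Luke's
Overall: Unity 698/878 = 79.5%, St. Luke's 851/978 = 87.0% → St. Luke's
St. Luke's wins overall and in every case group — no reversal.

Yes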